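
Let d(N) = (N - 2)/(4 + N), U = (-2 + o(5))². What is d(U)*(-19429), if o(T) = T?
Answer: -136003/13 ≈ -10462.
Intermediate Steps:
U = 9 (U = (-2 + 5)² = 3² = 9)
d(N) = (-2 + N)/(4 + N)
d(U)*(-19429) = ((-2 + 9)/(4 + 9))*(-19429) = (7/13)*(-19429) = -136003/13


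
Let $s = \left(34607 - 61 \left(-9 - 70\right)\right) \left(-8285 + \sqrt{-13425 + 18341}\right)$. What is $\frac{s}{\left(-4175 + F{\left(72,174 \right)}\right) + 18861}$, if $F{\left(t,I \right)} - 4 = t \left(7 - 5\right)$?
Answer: $- \frac{163322205}{7417} + \frac{39426 \sqrt{1229}}{7417} \approx -21834.0$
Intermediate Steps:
$F{\left(t,I \right)} = 4 + 2 t$ ($F{\left(t,I \right)} = 4 + t \left(7 - 5\right) = 4 + t 2 = 4 + 2 t$)
$s = -326644410 + 78852 \sqrt{1229}$ ($s = \left(34607 - -4819\right) \left(-8285 + \sqrt{4916}\right) = \left(34607 + 4819\right) \left(-8285 + 2 \sqrt{1229}\right) = 39426 \left(-8285 + 2 \sqrt{1229}\right) = -326644410 + 78852 \sqrt{1229} \approx -3.2388 \cdot 10^{8}$)
$\frac{s}{\left(-4175 + F{\left(72,174 \right)}\right) + 18861} = \frac{-326644410 + 78852 \sqrt{1229}}{\left(-4175 + \left(4 + 2 \cdot 72\right)\right) + 18861} = \frac{-326644410 + 78852 \sqrt{1229}}{\left(-4175 + \left(4 + 144\right)\right) + 18861} = \frac{-326644410 + 78852 \sqrt{1229}}{\left(-4175 + 148\right) + 18861} = \frac{-326644410 + 78852 \sqrt{1229}}{-4027 + 18861} = \frac{-326644410 + 78852 \sqrt{1229}}{14834} = \left(-326644410 + 78852 \sqrt{1229}\right) \frac{1}{14834} = - \frac{163322205}{7417} + \frac{39426 \sqrt{1229}}{7417}$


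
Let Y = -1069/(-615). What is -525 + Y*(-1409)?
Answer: -1829096/615 ≈ -2974.1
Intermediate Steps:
Y = 1069/615 (Y = -1069*(-1/615) = 1069/615 ≈ 1.7382)
-525 + Y*(-1409) = -525 + (1069/615)*(-1409) = -525 - 1506221/615 = -1829096/615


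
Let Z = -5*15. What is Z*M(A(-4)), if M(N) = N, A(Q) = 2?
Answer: -150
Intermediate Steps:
Z = -75
Z*M(A(-4)) = -75*2 = -150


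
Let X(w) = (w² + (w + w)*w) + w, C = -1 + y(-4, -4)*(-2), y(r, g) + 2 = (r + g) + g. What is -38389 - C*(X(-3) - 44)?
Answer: -37849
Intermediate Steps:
y(r, g) = -2 + r + 2*g (y(r, g) = -2 + ((r + g) + g) = -2 + ((g + r) + g) = -2 + (r + 2*g) = -2 + r + 2*g)
C = 27 (C = -1 + (-2 - 4 + 2*(-4))*(-2) = -1 + (-2 - 4 - 8)*(-2) = -1 - 14*(-2) = -1 + 28 = 27)
X(w) = w + 3*w² (X(w) = (w² + (2*w)*w) + w = (w² + 2*w²) + w = 3*w² + w = w + 3*w²)
-38389 - C*(X(-3) - 44) = -38389 - 27*(-3*(1 + 3*(-3)) - 44) = -38389 - 27*(-3*(1 - 9) - 44) = -38389 - 27*(-3*(-8) - 44) = -38389 - 27*(24 - 44) = -38389 - 27*(-20) = -38389 - 1*(-540) = -38389 + 540 = -37849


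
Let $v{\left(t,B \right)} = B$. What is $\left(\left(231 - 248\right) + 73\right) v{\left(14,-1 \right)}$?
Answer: $-56$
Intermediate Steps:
$\left(\left(231 - 248\right) + 73\right) v{\left(14,-1 \right)} = \left(\left(231 - 248\right) + 73\right) \left(-1\right) = \left(-17 + 73\right) \left(-1\right) = 56 \left(-1\right) = -56$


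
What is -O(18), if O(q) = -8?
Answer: 8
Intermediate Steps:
-O(18) = -1*(-8) = 8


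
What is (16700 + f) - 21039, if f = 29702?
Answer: 25363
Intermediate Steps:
(16700 + f) - 21039 = (16700 + 29702) - 21039 = 46402 - 21039 = 25363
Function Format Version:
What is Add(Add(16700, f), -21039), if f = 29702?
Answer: 25363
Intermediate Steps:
Add(Add(16700, f), -21039) = Add(Add(16700, 29702), -21039) = Add(46402, -21039) = 25363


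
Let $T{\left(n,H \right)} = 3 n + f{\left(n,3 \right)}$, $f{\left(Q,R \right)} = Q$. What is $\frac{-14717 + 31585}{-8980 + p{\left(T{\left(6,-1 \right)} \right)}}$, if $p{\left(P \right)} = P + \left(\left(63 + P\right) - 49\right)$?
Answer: $- \frac{8434}{4459} \approx -1.8915$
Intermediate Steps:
$T{\left(n,H \right)} = 4 n$ ($T{\left(n,H \right)} = 3 n + n = 4 n$)
$p{\left(P \right)} = 14 + 2 P$ ($p{\left(P \right)} = P + \left(14 + P\right) = 14 + 2 P$)
$\frac{-14717 + 31585}{-8980 + p{\left(T{\left(6,-1 \right)} \right)}} = \frac{-14717 + 31585}{-8980 + \left(14 + 2 \cdot 4 \cdot 6\right)} = \frac{16868}{-8980 + \left(14 + 2 \cdot 24\right)} = \frac{16868}{-8980 + \left(14 + 48\right)} = \frac{16868}{-8980 + 62} = \frac{16868}{-8918} = 16868 \left(- \frac{1}{8918}\right) = - \frac{8434}{4459}$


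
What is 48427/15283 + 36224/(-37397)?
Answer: 1257413127/571538351 ≈ 2.2001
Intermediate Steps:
48427/15283 + 36224/(-37397) = 48427*(1/15283) + 36224*(-1/37397) = 48427/15283 - 36224/37397 = 1257413127/571538351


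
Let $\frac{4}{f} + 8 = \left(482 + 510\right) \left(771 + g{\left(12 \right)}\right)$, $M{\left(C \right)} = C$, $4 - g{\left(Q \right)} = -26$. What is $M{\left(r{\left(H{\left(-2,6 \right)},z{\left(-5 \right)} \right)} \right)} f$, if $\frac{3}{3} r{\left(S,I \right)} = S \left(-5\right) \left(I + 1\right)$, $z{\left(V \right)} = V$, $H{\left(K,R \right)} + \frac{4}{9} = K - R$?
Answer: $- \frac{760}{893907} \approx -0.0008502$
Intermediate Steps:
$H{\left(K,R \right)} = - \frac{4}{9} + K - R$ ($H{\left(K,R \right)} = - \frac{4}{9} + \left(K - R\right) = - \frac{4}{9} + K - R$)
$g{\left(Q \right)} = 30$ ($g{\left(Q \right)} = 4 - -26 = 4 + 26 = 30$)
$r{\left(S,I \right)} = - 5 S \left(1 + I\right)$ ($r{\left(S,I \right)} = S \left(-5\right) \left(I + 1\right) = - 5 S \left(1 + I\right)$)
$f = \frac{1}{198646}$ ($f = \frac{4}{-8 + \left(482 + 510\right) \left(771 + 30\right)} = \frac{4}{-8 + 992 \cdot 801} = \frac{4}{-8 + 794592} = \frac{4}{794584} = 4 \cdot \frac{1}{794584} = \frac{1}{198646} \approx 5.0341 \cdot 10^{-6}$)
$M{\left(r{\left(H{\left(-2,6 \right)},z{\left(-5 \right)} \right)} \right)} f = - 5 \left(- \frac{4}{9} - 2 - 6\right) \left(1 - 5\right) \frac{1}{198646} = \left(-5\right) \left(- \frac{4}{9} - 2 - 6\right) \left(-4\right) \frac{1}{198646} = \left(-5\right) \left(- \frac{76}{9}\right) \left(-4\right) \frac{1}{198646} = \left(- \frac{1520}{9}\right) \frac{1}{198646} = - \frac{760}{893907}$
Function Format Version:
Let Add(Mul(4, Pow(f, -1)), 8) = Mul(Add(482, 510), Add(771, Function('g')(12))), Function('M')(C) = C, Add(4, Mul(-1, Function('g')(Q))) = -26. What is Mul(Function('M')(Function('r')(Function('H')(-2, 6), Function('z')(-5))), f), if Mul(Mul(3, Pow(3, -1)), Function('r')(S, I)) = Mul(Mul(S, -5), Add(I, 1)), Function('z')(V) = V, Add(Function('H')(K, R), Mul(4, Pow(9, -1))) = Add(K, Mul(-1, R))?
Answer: Rational(-760, 893907) ≈ -0.00085020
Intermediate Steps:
Function('H')(K, R) = Add(Rational(-4, 9), K, Mul(-1, R)) (Function('H')(K, R) = Add(Rational(-4, 9), Add(K, Mul(-1, R))) = Add(Rational(-4, 9), K, Mul(-1, R)))
Function('g')(Q) = 30 (Function('g')(Q) = Add(4, Mul(-1, -26)) = Add(4, 26) = 30)
Function('r')(S, I) = Mul(-5, S, Add(1, I)) (Function('r')(S, I) = Mul(Mul(S, -5), Add(I, 1)) = Mul(Mul(-5, S), Add(1, I)) = Mul(-5, S, Add(1, I)))
f = Rational(1, 198646) (f = Mul(4, Pow(Add(-8, Mul(Add(482, 510), Add(771, 30))), -1)) = Mul(4, Pow(Add(-8, Mul(992, 801)), -1)) = Mul(4, Pow(Add(-8, 794592), -1)) = Mul(4, Pow(794584, -1)) = Mul(4, Rational(1, 794584)) = Rational(1, 198646) ≈ 5.0341e-6)
Mul(Function('M')(Function('r')(Function('H')(-2, 6), Function('z')(-5))), f) = Mul(Mul(-5, Add(Rational(-4, 9), -2, Mul(-1, 6)), Add(1, -5)), Rational(1, 198646)) = Mul(Mul(-5, Add(Rational(-4, 9), -2, -6), -4), Rational(1, 198646)) = Mul(Mul(-5, Rational(-76, 9), -4), Rational(1, 198646)) = Mul(Rational(-1520, 9), Rational(1, 198646)) = Rational(-760, 893907)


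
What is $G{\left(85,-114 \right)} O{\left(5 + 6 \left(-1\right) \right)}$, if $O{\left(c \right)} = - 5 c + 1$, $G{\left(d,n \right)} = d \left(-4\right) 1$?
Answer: $-2040$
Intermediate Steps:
$G{\left(d,n \right)} = - 4 d$ ($G{\left(d,n \right)} = - 4 d 1 = - 4 d$)
$O{\left(c \right)} = 1 - 5 c$
$G{\left(85,-114 \right)} O{\left(5 + 6 \left(-1\right) \right)} = \left(-4\right) 85 \left(1 - 5 \left(5 + 6 \left(-1\right)\right)\right) = - 340 \left(1 - 5 \left(5 - 6\right)\right) = - 340 \left(1 - -5\right) = - 340 \left(1 + 5\right) = \left(-340\right) 6 = -2040$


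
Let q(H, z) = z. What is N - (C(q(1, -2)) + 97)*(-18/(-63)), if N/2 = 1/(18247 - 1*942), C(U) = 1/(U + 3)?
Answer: -484538/17305 ≈ -28.000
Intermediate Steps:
C(U) = 1/(3 + U)
N = 2/17305 (N = 2/(18247 - 1*942) = 2/(18247 - 942) = 2/17305 ≈ 0.00011557)
N - (C(q(1, -2)) + 97)*(-18/(-63)) = 2/17305 - (1/(3 - 2) + 97)*(-18/(-63)) = 2/17305 - (1/1 + 97)*(-18*(-1/63)) = 2/17305 - (1 + 97)*2/7 = 2/17305 - 98*2/7 = 2/17305 - 1*28 = 2/17305 - 28 = -484538/17305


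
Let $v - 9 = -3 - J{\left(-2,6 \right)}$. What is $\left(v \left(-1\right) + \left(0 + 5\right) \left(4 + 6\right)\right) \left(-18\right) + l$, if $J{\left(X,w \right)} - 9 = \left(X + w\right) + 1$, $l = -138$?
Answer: $-1182$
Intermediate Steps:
$J{\left(X,w \right)} = 10 + X + w$ ($J{\left(X,w \right)} = 9 + \left(\left(X + w\right) + 1\right) = 9 + \left(1 + X + w\right) = 10 + X + w$)
$v = -8$ ($v = 9 - 17 = -8$)
$\left(v \left(-1\right) + \left(0 + 5\right) \left(4 + 6\right)\right) \left(-18\right) + l = \left(\left(-8\right) \left(-1\right) + \left(0 + 5\right) \left(4 + 6\right)\right) \left(-18\right) - 138 = \left(8 + 5 \cdot 10\right) \left(-18\right) - 138 = \left(8 + 50\right) \left(-18\right) - 138 = 58 \left(-18\right) - 138 = -1044 - 138 = -1182$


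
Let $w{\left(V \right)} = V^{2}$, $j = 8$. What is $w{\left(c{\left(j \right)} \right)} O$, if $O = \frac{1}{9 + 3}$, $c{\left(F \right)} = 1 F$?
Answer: $\frac{16}{3} \approx 5.3333$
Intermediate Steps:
$c{\left(F \right)} = F$
$O = \frac{1}{12} \approx 0.083333$
$w{\left(c{\left(j \right)} \right)} O = 8^{2} \cdot \frac{1}{12} = 64 \cdot \frac{1}{12} = \frac{16}{3}$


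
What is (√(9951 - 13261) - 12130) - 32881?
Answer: -45011 + I*√3310 ≈ -45011.0 + 57.533*I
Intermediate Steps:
(√(9951 - 13261) - 12130) - 32881 = (√(-3310) - 12130) - 32881 = (I*√3310 - 12130) - 32881 = (-12130 + I*√3310) - 32881 = -45011 + I*√3310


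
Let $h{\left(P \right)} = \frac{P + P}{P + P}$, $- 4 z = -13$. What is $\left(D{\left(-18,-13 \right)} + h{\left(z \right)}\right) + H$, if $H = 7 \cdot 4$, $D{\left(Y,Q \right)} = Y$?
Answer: $11$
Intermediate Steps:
$z = \frac{13}{4}$ ($z = \left(- \frac{1}{4}\right) \left(-13\right) = \frac{13}{4} \approx 3.25$)
$h{\left(P \right)} = 1$ ($h{\left(P \right)} = \frac{2 P}{2 P} = 2 P \frac{1}{2 P} = 1$)
$H = 28$
$\left(D{\left(-18,-13 \right)} + h{\left(z \right)}\right) + H = \left(-18 + 1\right) + 28 = -17 + 28 = 11$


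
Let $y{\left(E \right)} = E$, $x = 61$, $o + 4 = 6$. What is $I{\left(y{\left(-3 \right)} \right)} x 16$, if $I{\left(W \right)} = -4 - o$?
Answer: $-5856$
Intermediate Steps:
$o = 2$ ($o = -4 + 6 = 2$)
$I{\left(W \right)} = -6$ ($I{\left(W \right)} = -4 - 2 = -6$)
$I{\left(y{\left(-3 \right)} \right)} x 16 = \left(-6\right) 61 \cdot 16 = \left(-366\right) 16 = -5856$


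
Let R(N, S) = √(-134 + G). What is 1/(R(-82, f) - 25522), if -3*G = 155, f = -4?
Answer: -76566/1954118009 - I*√1671/1954118009 ≈ -3.9182e-5 - 2.0919e-8*I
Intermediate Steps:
G = -155/3 (G = -⅓*155 = -155/3 ≈ -51.667)
R(N, S) = I*√1671/3 (R(N, S) = √(-134 - 155/3) = √(-557/3) = I*√1671/3)
1/(R(-82, f) - 25522) = 1/(I*√1671/3 - 25522) = 1/(-25522 + I*√1671/3)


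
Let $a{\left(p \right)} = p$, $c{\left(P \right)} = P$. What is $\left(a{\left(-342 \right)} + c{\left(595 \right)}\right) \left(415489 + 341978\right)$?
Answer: $191639151$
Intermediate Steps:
$\left(a{\left(-342 \right)} + c{\left(595 \right)}\right) \left(415489 + 341978\right) = \left(-342 + 595\right) \left(415489 + 341978\right) = 253 \cdot 757467 = 191639151$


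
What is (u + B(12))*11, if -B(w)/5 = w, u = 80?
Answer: 220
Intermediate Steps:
B(w) = -5*w
(u + B(12))*11 = (80 - 5*12)*11 = (80 - 60)*11 = 20*11 = 220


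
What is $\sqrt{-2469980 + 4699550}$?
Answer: $3 \sqrt{247730} \approx 1493.2$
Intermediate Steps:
$\sqrt{-2469980 + 4699550} = \sqrt{2229570} = 3 \sqrt{247730}$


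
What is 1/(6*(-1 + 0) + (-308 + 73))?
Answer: -1/241 ≈ -0.0041494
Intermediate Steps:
1/(6*(-1 + 0) + (-308 + 73)) = 1/(6*(-1) - 235) = 1/(-6 - 235) = 1/(-241) = -1/241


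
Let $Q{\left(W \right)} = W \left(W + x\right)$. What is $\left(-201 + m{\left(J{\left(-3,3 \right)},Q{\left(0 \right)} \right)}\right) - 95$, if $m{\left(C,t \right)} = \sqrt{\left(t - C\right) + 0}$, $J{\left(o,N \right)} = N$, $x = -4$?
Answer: $-296 + i \sqrt{3} \approx -296.0 + 1.732 i$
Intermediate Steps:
$Q{\left(W \right)} = W \left(-4 + W\right)$ ($Q{\left(W \right)} = W \left(W - 4\right) = W \left(-4 + W\right)$)
$m{\left(C,t \right)} = \sqrt{t - C}$
$\left(-201 + m{\left(J{\left(-3,3 \right)},Q{\left(0 \right)} \right)}\right) - 95 = \left(-201 + \sqrt{0 \left(-4 + 0\right) - 3}\right) - 95 = \left(-201 + \sqrt{0 \left(-4\right) - 3}\right) - 95 = \left(-201 + \sqrt{0 - 3}\right) - 95 = \left(-201 + \sqrt{-3}\right) - 95 = \left(-201 + i \sqrt{3}\right) - 95 = -296 + i \sqrt{3}$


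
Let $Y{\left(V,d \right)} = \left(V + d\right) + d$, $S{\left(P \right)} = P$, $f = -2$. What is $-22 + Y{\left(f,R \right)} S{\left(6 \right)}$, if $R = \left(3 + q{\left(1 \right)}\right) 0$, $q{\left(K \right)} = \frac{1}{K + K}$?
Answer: $-34$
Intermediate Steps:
$q{\left(K \right)} = \frac{1}{2 K}$
$R = 0$ ($R = \left(3 + \frac{1}{2 \cdot 1}\right) 0 = \left(3 + \frac{1}{2} \cdot 1\right) 0 = \left(3 + \frac{1}{2}\right) 0 = \frac{7}{2} \cdot 0 = 0$)
$Y{\left(V,d \right)} = V + 2 d$
$-22 + Y{\left(f,R \right)} S{\left(6 \right)} = -22 + \left(-2 + 2 \cdot 0\right) 6 = -22 + \left(-2 + 0\right) 6 = -22 - 12 = -34$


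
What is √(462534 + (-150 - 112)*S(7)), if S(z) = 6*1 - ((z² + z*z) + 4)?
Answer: √487686 ≈ 698.34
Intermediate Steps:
S(z) = 2 - 2*z² (S(z) = 6 - ((z² + z²) + 4) = 6 - (2*z² + 4) = 6 - (4 + 2*z²) = 6 + (-4 - 2*z²) = 2 - 2*z²)
√(462534 + (-150 - 112)*S(7)) = √(462534 + (-150 - 112)*(2 - 2*7²)) = √(462534 - 262*(2 - 2*49)) = √(462534 - 262*(2 - 98)) = √(462534 - 262*(-96)) = √(462534 + 25152) = √487686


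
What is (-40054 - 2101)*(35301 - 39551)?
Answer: 179158750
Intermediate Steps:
(-40054 - 2101)*(35301 - 39551) = -42155*(-4250) = 179158750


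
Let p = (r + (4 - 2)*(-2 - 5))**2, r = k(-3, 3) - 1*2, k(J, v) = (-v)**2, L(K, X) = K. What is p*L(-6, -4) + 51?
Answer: -243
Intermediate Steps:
k(J, v) = v**2
r = 7 (r = 3**2 - 1*2 = 9 - 2 = 7)
p = 49 (p = (7 + (4 - 2)*(-2 - 5))**2 = (7 + 2*(-7))**2 = (7 - 14)**2 = (-7)**2 = 49)
p*L(-6, -4) + 51 = 49*(-6) + 51 = -294 + 51 = -243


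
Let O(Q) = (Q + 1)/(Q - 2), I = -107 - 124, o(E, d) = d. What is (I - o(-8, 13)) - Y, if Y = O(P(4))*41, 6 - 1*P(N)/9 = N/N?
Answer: -12378/43 ≈ -287.86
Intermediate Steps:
P(N) = 45 (P(N) = 54 - 9*N/N = 54 - 9*1 = 54 - 9 = 45)
I = -231
O(Q) = (1 + Q)/(-2 + Q)
Y = 1886/43 (Y = ((1 + 45)/(-2 + 45))*41 = (46/43)*41 = 1886/43 ≈ 43.860)
(I - o(-8, 13)) - Y = (-231 - 1*13) - 1*1886/43 = (-231 - 13) - 1886/43 = -244 - 1886/43 = -12378/43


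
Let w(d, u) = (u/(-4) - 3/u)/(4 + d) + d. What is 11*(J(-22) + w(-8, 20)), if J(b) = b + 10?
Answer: -16467/80 ≈ -205.84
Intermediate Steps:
J(b) = 10 + b
w(d, u) = d + (-3/u - u/4)/(4 + d) (w(d, u) = (u*(-¼) - 3/u)/(4 + d) + d = (-u/4 - 3/u)/(4 + d) + d = (-3/u - u/4)/(4 + d) + d = d + (-3/u - u/4)/(4 + d))
11*(J(-22) + w(-8, 20)) = 11*((10 - 22) + (-3 - ¼*20² + 20*(-8)² + 4*(-8)*20)/(20*(4 - 8))) = 11*(-12 + (1/20)*(-3 - ¼*400 + 20*64 - 640)/(-4)) = 11*(-12 + (1/20)*(-¼)*(-3 - 100 + 1280 - 640)) = 11*(-12 + (1/20)*(-¼)*537) = 11*(-12 - 537/80) = 11*(-1497/80) = -16467/80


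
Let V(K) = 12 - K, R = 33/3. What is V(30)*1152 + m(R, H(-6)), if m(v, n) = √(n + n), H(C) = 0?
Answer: -20736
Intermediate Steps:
R = 11 (R = 33*(⅓) = 11)
m(v, n) = √2*√n (m(v, n) = √(2*n) = √2*√n)
V(30)*1152 + m(R, H(-6)) = (12 - 1*30)*1152 + √2*√0 = (12 - 30)*1152 + √2*0 = -18*1152 + 0 = -20736 + 0 = -20736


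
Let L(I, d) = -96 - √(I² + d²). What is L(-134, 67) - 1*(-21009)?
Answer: 20913 - 67*√5 ≈ 20763.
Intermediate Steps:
L(-134, 67) - 1*(-21009) = (-96 - √((-134)² + 67²)) - 1*(-21009) = (-96 - √(17956 + 4489)) + 21009 = (-96 - √22445) + 21009 = (-96 - 67*√5) + 21009 = 20913 - 67*√5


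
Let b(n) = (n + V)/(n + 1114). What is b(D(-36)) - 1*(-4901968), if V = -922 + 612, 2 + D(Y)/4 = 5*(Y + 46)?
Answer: 3200985045/653 ≈ 4.9020e+6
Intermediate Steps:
D(Y) = 912 + 20*Y (D(Y) = -8 + 4*(5*(Y + 46)) = -8 + 4*(5*(46 + Y)) = -8 + 4*(230 + 5*Y) = -8 + (920 + 20*Y) = 912 + 20*Y)
V = -310
b(n) = (-310 + n)/(1114 + n) (b(n) = (n - 310)/(n + 1114) = (-310 + n)/(1114 + n))
b(D(-36)) - 1*(-4901968) = (-310 + (912 + 20*(-36)))/(1114 + (912 + 20*(-36))) - 1*(-4901968) = (-310 + (912 - 720))/(1114 + (912 - 720)) + 4901968 = (-310 + 192)/(1114 + 192) + 4901968 = -118/1306 + 4901968 = (1/1306)*(-118) + 4901968 = -59/653 + 4901968 = 3200985045/653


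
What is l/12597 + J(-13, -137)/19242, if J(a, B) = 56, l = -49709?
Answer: -159299191/40398579 ≈ -3.9432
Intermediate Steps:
l/12597 + J(-13, -137)/19242 = -49709/12597 + 56/19242 = -49709*1/12597 + 56*(1/19242) = -49709/12597 + 28/9621 = -159299191/40398579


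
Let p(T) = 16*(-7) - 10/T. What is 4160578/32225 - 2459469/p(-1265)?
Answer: 20169752113877/913063150 ≈ 22090.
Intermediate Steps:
p(T) = -112 - 10/T
4160578/32225 - 2459469/p(-1265) = 4160578/32225 - 2459469/(-112 - 10/(-1265)) = 4160578*(1/32225) - 2459469/(-112 - 10*(-1/1265)) = 4160578/32225 - 2459469/(-112 + 2/253) = 4160578/32225 - 2459469/(-28334/253) = 4160578/32225 - 2459469*(-253/28334) = 4160578/32225 + 622245657/28334 = 20169752113877/913063150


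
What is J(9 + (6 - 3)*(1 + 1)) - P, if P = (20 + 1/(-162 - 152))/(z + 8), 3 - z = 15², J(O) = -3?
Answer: -195309/67196 ≈ -2.9066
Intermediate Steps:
z = -222 (z = 3 - 1*15² = 3 - 1*225 = 3 - 225 = -222)
P = -6279/67196 (P = (20 + 1/(-162 - 152))/(-222 + 8) = (20 + 1/(-314))/(-214) = (20 - 1/314)*(-1/214) = (6279/314)*(-1/214) = -6279/67196 ≈ -0.093443)
J(9 + (6 - 3)*(1 + 1)) - P = -3 - 1*(-6279/67196) = -3 + 6279/67196 = -195309/67196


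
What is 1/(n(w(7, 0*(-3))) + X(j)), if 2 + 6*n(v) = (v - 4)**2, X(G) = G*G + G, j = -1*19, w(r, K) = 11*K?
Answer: 3/1033 ≈ 0.0029042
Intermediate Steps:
j = -19
X(G) = G + G**2 (X(G) = G**2 + G = G + G**2)
n(v) = -1/3 + (-4 + v)**2/6 (n(v) = -1/3 + (v - 4)**2/6 = -1/3 + (-4 + v)**2/6)
1/(n(w(7, 0*(-3))) + X(j)) = 1/((-1/3 + (-4 + 11*(0*(-3)))**2/6) - 19*(1 - 19)) = 1/((-1/3 + (-4 + 11*0)**2/6) - 19*(-18)) = 1/((-1/3 + (-4 + 0)**2/6) + 342) = 1/((-1/3 + (1/6)*(-4)**2) + 342) = 1/((-1/3 + (1/6)*16) + 342) = 1/((-1/3 + 8/3) + 342) = 1/(7/3 + 342) = 1/(1033/3) = 3/1033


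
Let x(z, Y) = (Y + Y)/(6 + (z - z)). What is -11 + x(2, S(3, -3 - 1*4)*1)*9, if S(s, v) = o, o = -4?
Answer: -23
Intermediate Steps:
S(s, v) = -4
x(z, Y) = Y/3 (x(z, Y) = (2*Y)/(6 + 0) = (2*Y)/6 = (2*Y)*(⅙) = Y/3)
-11 + x(2, S(3, -3 - 1*4)*1)*9 = -11 + ((-4*1)/3)*9 = -11 + ((⅓)*(-4))*9 = -11 - 4/3*9 = -11 - 12 = -23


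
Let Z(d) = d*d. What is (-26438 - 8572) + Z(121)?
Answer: -20369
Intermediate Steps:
Z(d) = d²
(-26438 - 8572) + Z(121) = (-26438 - 8572) + 121² = -35010 + 14641 = -20369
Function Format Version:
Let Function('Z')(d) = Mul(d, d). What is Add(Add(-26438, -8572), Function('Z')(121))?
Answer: -20369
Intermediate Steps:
Function('Z')(d) = Pow(d, 2)
Add(Add(-26438, -8572), Function('Z')(121)) = Add(Add(-26438, -8572), Pow(121, 2)) = Add(-35010, 14641) = -20369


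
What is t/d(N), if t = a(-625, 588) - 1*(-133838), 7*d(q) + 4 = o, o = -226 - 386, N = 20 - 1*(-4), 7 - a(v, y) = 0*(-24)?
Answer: -133845/88 ≈ -1521.0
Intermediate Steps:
a(v, y) = 7 (a(v, y) = 7 - 0*(-24) = 7 - 1*0 = 7 + 0 = 7)
N = 24 (N = 20 + 4 = 24)
o = -612
d(q) = -88 (d(q) = -4/7 + (⅐)*(-612) = -4/7 - 612/7 = -88)
t = 133845 (t = 7 - 1*(-133838) = 7 + 133838 = 133845)
t/d(N) = 133845/(-88) = 133845*(-1/88) = -133845/88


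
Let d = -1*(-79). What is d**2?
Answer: 6241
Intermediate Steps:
d = 79
d**2 = 79**2 = 6241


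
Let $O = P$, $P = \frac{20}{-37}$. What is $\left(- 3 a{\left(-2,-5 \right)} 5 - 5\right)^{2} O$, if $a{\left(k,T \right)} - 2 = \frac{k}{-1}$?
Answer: $- \frac{84500}{37} \approx -2283.8$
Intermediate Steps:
$P = - \frac{20}{37}$ ($P = 20 \left(- \frac{1}{37}\right) = - \frac{20}{37} \approx -0.54054$)
$a{\left(k,T \right)} = 2 - k$ ($a{\left(k,T \right)} = 2 + \frac{k}{-1} = 2 + k \left(-1\right) = 2 - k$)
$O = - \frac{20}{37} \approx -0.54054$
$\left(- 3 a{\left(-2,-5 \right)} 5 - 5\right)^{2} O = \left(- 3 \left(2 - -2\right) 5 - 5\right)^{2} \left(- \frac{20}{37}\right) = \left(- 3 \left(2 + 2\right) 5 - 5\right)^{2} \left(- \frac{20}{37}\right) = \left(\left(-3\right) 4 \cdot 5 - 5\right)^{2} \left(- \frac{20}{37}\right) = \left(\left(-12\right) 5 - 5\right)^{2} \left(- \frac{20}{37}\right) = \left(-60 - 5\right)^{2} \left(- \frac{20}{37}\right) = \left(-65\right)^{2} \left(- \frac{20}{37}\right) = 4225 \left(- \frac{20}{37}\right) = - \frac{84500}{37}$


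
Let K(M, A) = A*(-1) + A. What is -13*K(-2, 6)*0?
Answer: 0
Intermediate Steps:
K(M, A) = 0 (K(M, A) = -A + A = 0)
-13*K(-2, 6)*0 = -13*0*0 = 0*0 = 0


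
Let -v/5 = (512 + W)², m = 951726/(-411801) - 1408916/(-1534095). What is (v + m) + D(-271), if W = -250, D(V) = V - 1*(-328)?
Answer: -72263770021681913/210580618365 ≈ -3.4316e+5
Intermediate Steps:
D(V) = 328 + V (D(V) = V + 328 = 328 + V)
m = -293281693418/210580618365 (m = 951726*(-1/411801) - 1408916*(-1/1534095) = -317242/137267 + 1408916/1534095 = -293281693418/210580618365 ≈ -1.3927)
v = -343220 (v = -5*(512 - 250)² = -5*262² = -5*68644 = -343220)
(v + m) + D(-271) = (-343220 - 293281693418/210580618365) + (328 - 271) = -72275773116928718/210580618365 + 57 = -72263770021681913/210580618365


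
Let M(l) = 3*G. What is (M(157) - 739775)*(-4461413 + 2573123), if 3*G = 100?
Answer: 1396720905750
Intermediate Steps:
G = 100/3 (G = (1/3)*100 = 100/3 ≈ 33.333)
M(l) = 100 (M(l) = 3*(100/3) = 100)
(M(157) - 739775)*(-4461413 + 2573123) = (100 - 739775)*(-4461413 + 2573123) = -739675*(-1888290) = 1396720905750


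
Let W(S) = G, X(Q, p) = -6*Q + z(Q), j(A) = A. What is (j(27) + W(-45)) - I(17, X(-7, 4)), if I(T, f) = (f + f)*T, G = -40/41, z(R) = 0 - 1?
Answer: -56087/41 ≈ -1368.0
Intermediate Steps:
z(R) = -1
X(Q, p) = -1 - 6*Q (X(Q, p) = -6*Q - 1 = -1 - 6*Q)
G = -40/41 (G = -40*1/41 = -40/41 ≈ -0.97561)
I(T, f) = 2*T*f (I(T, f) = (2*f)*T = 2*T*f)
W(S) = -40/41
(j(27) + W(-45)) - I(17, X(-7, 4)) = (27 - 40/41) - 2*17*(-1 - 6*(-7)) = 1067/41 - 2*17*(-1 + 42) = 1067/41 - 2*17*41 = 1067/41 - 1*1394 = 1067/41 - 1394 = -56087/41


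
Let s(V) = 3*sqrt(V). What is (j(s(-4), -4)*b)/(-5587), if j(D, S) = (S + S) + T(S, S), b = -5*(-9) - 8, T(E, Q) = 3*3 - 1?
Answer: 0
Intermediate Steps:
T(E, Q) = 8 (T(E, Q) = 9 - 1 = 8)
b = 37 (b = 45 - 8 = 37)
j(D, S) = 8 + 2*S (j(D, S) = (S + S) + 8 = 2*S + 8 = 8 + 2*S)
(j(s(-4), -4)*b)/(-5587) = ((8 + 2*(-4))*37)/(-5587) = ((8 - 8)*37)*(-1/5587) = (0*37)*(-1/5587) = 0*(-1/5587) = 0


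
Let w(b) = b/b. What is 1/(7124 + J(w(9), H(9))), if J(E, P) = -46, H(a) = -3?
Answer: 1/7078 ≈ 0.00014128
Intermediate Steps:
w(b) = 1
1/(7124 + J(w(9), H(9))) = 1/(7124 - 46) = 1/7078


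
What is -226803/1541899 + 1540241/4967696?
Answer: 1248207701771/7659685494704 ≈ 0.16296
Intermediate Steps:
-226803/1541899 + 1540241/4967696 = 1248207701771/7659685494704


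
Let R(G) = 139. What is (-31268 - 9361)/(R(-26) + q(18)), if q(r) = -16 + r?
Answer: -13543/47 ≈ -288.15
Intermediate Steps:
(-31268 - 9361)/(R(-26) + q(18)) = (-31268 - 9361)/(139 + (-16 + 18)) = -40629/(139 + 2) = -40629/141 = -40629*1/141 = -13543/47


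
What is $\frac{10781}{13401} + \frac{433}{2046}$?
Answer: $\frac{9286853}{9139482} \approx 1.0161$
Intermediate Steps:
$\frac{10781}{13401} + \frac{433}{2046} = \frac{9286853}{9139482}$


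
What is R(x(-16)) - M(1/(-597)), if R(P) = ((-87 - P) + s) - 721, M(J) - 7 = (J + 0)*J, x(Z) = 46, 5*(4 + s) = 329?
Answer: -1424210369/1782045 ≈ -799.20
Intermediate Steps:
s = 309/5 (s = -4 + (⅕)*329 = -4 + 329/5 = 309/5 ≈ 61.800)
M(J) = 7 + J² (M(J) = 7 + (J + 0)*J = 7 + J*J = 7 + J²)
R(P) = -3731/5 - P (R(P) = ((-87 - P) + 309/5) - 721 = (-126/5 - P) - 721 = -3731/5 - P)
R(x(-16)) - M(1/(-597)) = (-3731/5 - 1*46) - (7 + (1/(-597))²) = (-3731/5 - 46) - (7 + (-1/597)²) = -3961/5 - (7 + 1/356409) = -3961/5 - 1*2494864/356409 = -3961/5 - 2494864/356409 = -1424210369/1782045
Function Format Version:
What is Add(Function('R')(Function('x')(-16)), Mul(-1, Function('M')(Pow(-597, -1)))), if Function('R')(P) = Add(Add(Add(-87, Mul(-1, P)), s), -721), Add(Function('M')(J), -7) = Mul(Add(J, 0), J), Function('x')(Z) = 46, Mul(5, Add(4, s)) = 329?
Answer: Rational(-1424210369, 1782045) ≈ -799.20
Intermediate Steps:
s = Rational(309, 5) (s = Add(-4, Mul(Rational(1, 5), 329)) = Add(-4, Rational(329, 5)) = Rational(309, 5) ≈ 61.800)
Function('M')(J) = Add(7, Pow(J, 2)) (Function('M')(J) = Add(7, Mul(Add(J, 0), J)) = Add(7, Mul(J, J)) = Add(7, Pow(J, 2)))
Function('R')(P) = Add(Rational(-3731, 5), Mul(-1, P)) (Function('R')(P) = Add(Add(Add(-87, Mul(-1, P)), Rational(309, 5)), -721) = Add(Add(Rational(-126, 5), Mul(-1, P)), -721) = Add(Rational(-3731, 5), Mul(-1, P)))
Add(Function('R')(Function('x')(-16)), Mul(-1, Function('M')(Pow(-597, -1)))) = Add(Add(Rational(-3731, 5), Mul(-1, 46)), Mul(-1, Add(7, Pow(Pow(-597, -1), 2)))) = Add(Add(Rational(-3731, 5), -46), Mul(-1, Add(7, Pow(Rational(-1, 597), 2)))) = Add(Rational(-3961, 5), Mul(-1, Add(7, Rational(1, 356409)))) = Add(Rational(-3961, 5), Mul(-1, Rational(2494864, 356409))) = Add(Rational(-3961, 5), Rational(-2494864, 356409)) = Rational(-1424210369, 1782045)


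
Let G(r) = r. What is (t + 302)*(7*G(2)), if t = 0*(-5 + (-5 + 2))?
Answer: 4228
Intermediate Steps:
t = 0 (t = 0*(-5 - 3) = 0*(-8) = 0)
(t + 302)*(7*G(2)) = (0 + 302)*(7*2) = 302*14 = 4228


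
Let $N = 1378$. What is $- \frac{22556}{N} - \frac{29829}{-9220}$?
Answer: $- \frac{83430979}{6352580} \approx -13.133$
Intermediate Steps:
$- \frac{22556}{N} - \frac{29829}{-9220} = - \frac{22556}{1378} - \frac{29829}{-9220} = \left(-22556\right) \frac{1}{1378} - - \frac{29829}{9220} = - \frac{11278}{689} + \frac{29829}{9220} = - \frac{83430979}{6352580}$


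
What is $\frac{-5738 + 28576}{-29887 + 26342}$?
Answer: $- \frac{22838}{3545} \approx -6.4423$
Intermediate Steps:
$\frac{-5738 + 28576}{-29887 + 26342} = \frac{22838}{-3545} = 22838 \left(- \frac{1}{3545}\right) = - \frac{22838}{3545}$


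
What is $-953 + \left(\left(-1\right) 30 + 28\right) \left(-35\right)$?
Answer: $-883$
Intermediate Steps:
$-953 + \left(\left(-1\right) 30 + 28\right) \left(-35\right) = -953 + \left(-30 + 28\right) \left(-35\right) = -953 - -70 = -953 + 70 = -883$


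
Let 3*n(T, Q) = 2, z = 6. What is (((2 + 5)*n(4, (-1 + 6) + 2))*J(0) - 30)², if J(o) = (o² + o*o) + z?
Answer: 4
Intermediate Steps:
n(T, Q) = ⅔ (n(T, Q) = (⅓)*2 = ⅔)
J(o) = 6 + 2*o² (J(o) = (o² + o*o) + 6 = (o² + o²) + 6 = 2*o² + 6 = 6 + 2*o²)
(((2 + 5)*n(4, (-1 + 6) + 2))*J(0) - 30)² = (((2 + 5)*(⅔))*(6 + 2*0²) - 30)² = ((7*(⅔))*(6 + 2*0) - 30)² = (14*(6 + 0)/3 - 30)² = ((14/3)*6 - 30)² = (28 - 30)² = (-2)² = 4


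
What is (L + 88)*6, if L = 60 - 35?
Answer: 678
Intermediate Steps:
L = 25
(L + 88)*6 = (25 + 88)*6 = 113*6 = 678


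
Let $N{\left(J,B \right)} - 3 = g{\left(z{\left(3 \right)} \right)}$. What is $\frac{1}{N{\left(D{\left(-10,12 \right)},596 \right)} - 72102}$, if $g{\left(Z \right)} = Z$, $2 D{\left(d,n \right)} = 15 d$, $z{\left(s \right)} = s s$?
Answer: $- \frac{1}{72090} \approx -1.3872 \cdot 10^{-5}$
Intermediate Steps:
$z{\left(s \right)} = s^{2}$
$D{\left(d,n \right)} = \frac{15 d}{2}$
$N{\left(J,B \right)} = 12$ ($N{\left(J,B \right)} = 3 + 3^{2} = 3 + 9 = 12$)
$\frac{1}{N{\left(D{\left(-10,12 \right)},596 \right)} - 72102} = \frac{1}{12 - 72102} = \frac{1}{-72090} = - \frac{1}{72090}$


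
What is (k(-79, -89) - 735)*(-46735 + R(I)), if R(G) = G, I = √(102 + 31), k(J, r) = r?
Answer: 38509640 - 824*√133 ≈ 3.8500e+7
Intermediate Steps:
I = √133 ≈ 11.533
(k(-79, -89) - 735)*(-46735 + R(I)) = (-89 - 735)*(-46735 + √133) = -824*(-46735 + √133) = 38509640 - 824*√133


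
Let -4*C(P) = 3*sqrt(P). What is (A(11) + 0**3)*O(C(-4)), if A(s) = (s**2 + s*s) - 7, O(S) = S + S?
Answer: -705*I ≈ -705.0*I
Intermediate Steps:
C(P) = -3*sqrt(P)/4
O(S) = 2*S
A(s) = -7 + 2*s**2 (A(s) = (s**2 + s**2) - 7 = 2*s**2 - 7 = -7 + 2*s**2)
(A(11) + 0**3)*O(C(-4)) = ((-7 + 2*11**2) + 0**3)*(2*(-3*I/2)) = ((-7 + 2*121) + 0)*(2*(-3*I/2)) = ((-7 + 242) + 0)*(2*(-3*I/2)) = (235 + 0)*(-3*I) = 235*(-3*I) = -705*I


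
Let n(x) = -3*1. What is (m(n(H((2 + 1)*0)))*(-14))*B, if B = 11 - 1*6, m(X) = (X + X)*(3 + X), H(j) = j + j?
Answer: 0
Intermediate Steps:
H(j) = 2*j
n(x) = -3
m(X) = 2*X*(3 + X) (m(X) = (2*X)*(3 + X) = 2*X*(3 + X))
B = 5 (B = 11 - 6 = 5)
(m(n(H((2 + 1)*0)))*(-14))*B = ((2*(-3)*(3 - 3))*(-14))*5 = ((2*(-3)*0)*(-14))*5 = (0*(-14))*5 = 0*5 = 0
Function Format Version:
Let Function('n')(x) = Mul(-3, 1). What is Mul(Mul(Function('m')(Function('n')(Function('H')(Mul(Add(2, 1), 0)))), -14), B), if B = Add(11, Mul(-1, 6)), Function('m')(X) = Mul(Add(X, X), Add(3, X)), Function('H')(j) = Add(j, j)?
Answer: 0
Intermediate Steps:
Function('H')(j) = Mul(2, j)
Function('n')(x) = -3
Function('m')(X) = Mul(2, X, Add(3, X)) (Function('m')(X) = Mul(Mul(2, X), Add(3, X)) = Mul(2, X, Add(3, X)))
B = 5 (B = Add(11, -6) = 5)
Mul(Mul(Function('m')(Function('n')(Function('H')(Mul(Add(2, 1), 0)))), -14), B) = Mul(Mul(Mul(2, -3, Add(3, -3)), -14), 5) = Mul(Mul(Mul(2, -3, 0), -14), 5) = Mul(Mul(0, -14), 5) = Mul(0, 5) = 0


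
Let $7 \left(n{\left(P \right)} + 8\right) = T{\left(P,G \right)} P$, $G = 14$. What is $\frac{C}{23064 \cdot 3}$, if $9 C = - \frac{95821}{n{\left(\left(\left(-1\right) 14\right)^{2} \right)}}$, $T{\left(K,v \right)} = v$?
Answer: $- \frac{3091}{7713792} \approx -0.00040071$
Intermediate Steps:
$n{\left(P \right)} = -8 + 2 P$ ($n{\left(P \right)} = -8 + \frac{14 P}{7} = -8 + 2 P$)
$C = - \frac{95821}{3456}$ ($C = \frac{\left(-95821\right) \frac{1}{-8 + 2 \left(\left(-1\right) 14\right)^{2}}}{9} = \frac{\left(-95821\right) \frac{1}{-8 + 2 \left(-14\right)^{2}}}{9} = \frac{\left(-95821\right) \frac{1}{-8 + 2 \cdot 196}}{9} = \frac{\left(-95821\right) \frac{1}{-8 + 392}}{9} = \frac{\left(-95821\right) \frac{1}{384}}{9} = \frac{1}{9} \left(- \frac{95821}{384}\right) = - \frac{95821}{3456} \approx -27.726$)
$\frac{C}{23064 \cdot 3} = - \frac{95821}{3456 \cdot 23064 \cdot 3} = - \frac{95821}{3456 \cdot 69192} = \left(- \frac{95821}{3456}\right) \frac{1}{69192} = - \frac{3091}{7713792}$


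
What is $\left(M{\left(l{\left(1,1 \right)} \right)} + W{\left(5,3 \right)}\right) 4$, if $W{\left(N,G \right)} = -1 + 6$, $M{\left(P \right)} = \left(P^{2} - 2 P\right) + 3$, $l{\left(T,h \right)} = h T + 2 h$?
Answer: $44$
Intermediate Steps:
$l{\left(T,h \right)} = 2 h + T h$ ($l{\left(T,h \right)} = T h + 2 h = 2 h + T h$)
$M{\left(P \right)} = 3 + P^{2} - 2 P$
$W{\left(N,G \right)} = 5$
$\left(M{\left(l{\left(1,1 \right)} \right)} + W{\left(5,3 \right)}\right) 4 = \left(\left(3 + \left(1 \left(2 + 1\right)\right)^{2} - 2 \cdot 1 \left(2 + 1\right)\right) + 5\right) 4 = \left(\left(3 + \left(1 \cdot 3\right)^{2} - 2 \cdot 1 \cdot 3\right) + 5\right) 4 = \left(\left(3 + 3^{2} - 6\right) + 5\right) 4 = \left(\left(3 + 9 - 6\right) + 5\right) 4 = \left(6 + 5\right) 4 = 11 \cdot 4 = 44$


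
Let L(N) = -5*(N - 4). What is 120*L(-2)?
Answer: 3600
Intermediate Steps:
L(N) = 20 - 5*N (L(N) = -5*(-4 + N) = 20 - 5*N)
120*L(-2) = 120*(20 - 5*(-2)) = 120*(20 + 10) = 120*30 = 3600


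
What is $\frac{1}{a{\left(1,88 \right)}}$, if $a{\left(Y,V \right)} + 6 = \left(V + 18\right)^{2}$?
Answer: $\frac{1}{11230} \approx 8.9047 \cdot 10^{-5}$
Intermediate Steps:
$a{\left(Y,V \right)} = -6 + \left(18 + V\right)^{2}$ ($a{\left(Y,V \right)} = -6 + \left(V + 18\right)^{2} = -6 + \left(18 + V\right)^{2}$)
$\frac{1}{a{\left(1,88 \right)}} = \frac{1}{-6 + \left(18 + 88\right)^{2}} = \frac{1}{-6 + 106^{2}} = \frac{1}{-6 + 11236} = \frac{1}{11230}$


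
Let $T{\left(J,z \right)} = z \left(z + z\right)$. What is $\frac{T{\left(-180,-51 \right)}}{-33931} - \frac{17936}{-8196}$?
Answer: $\frac{141487706}{69524619} \approx 2.0351$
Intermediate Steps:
$T{\left(J,z \right)} = 2 z^{2}$ ($T{\left(J,z \right)} = z 2 z = 2 z^{2}$)
$\frac{T{\left(-180,-51 \right)}}{-33931} - \frac{17936}{-8196} = \frac{2 \left(-51\right)^{2}}{-33931} - \frac{17936}{-8196} = 2 \cdot 2601 \left(- \frac{1}{33931}\right) - - \frac{4484}{2049} = 5202 \left(- \frac{1}{33931}\right) + \frac{4484}{2049} = - \frac{5202}{33931} + \frac{4484}{2049} = \frac{141487706}{69524619}$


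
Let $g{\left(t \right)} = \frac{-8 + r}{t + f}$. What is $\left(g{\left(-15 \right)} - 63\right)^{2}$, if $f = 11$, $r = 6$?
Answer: $\frac{15625}{4} \approx 3906.3$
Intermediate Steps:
$g{\left(t \right)} = - \frac{2}{11 + t}$ ($g{\left(t \right)} = \frac{-8 + 6}{t + 11} = - \frac{2}{11 + t}$)
$\left(g{\left(-15 \right)} - 63\right)^{2} = \left(- \frac{2}{11 - 15} - 63\right)^{2} = \left(- \frac{2}{-4} - 63\right)^{2} = \left(\left(-2\right) \left(- \frac{1}{4}\right) - 63\right)^{2} = \left(\frac{1}{2} - 63\right)^{2} = \left(- \frac{125}{2}\right)^{2} = \frac{15625}{4}$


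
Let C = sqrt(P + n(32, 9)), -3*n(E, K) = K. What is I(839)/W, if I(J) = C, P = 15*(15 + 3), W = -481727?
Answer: -sqrt(267)/481727 ≈ -3.3920e-5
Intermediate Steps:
n(E, K) = -K/3
P = 270 (P = 15*18 = 270)
C = sqrt(267) (C = sqrt(270 - 1/3*9) = sqrt(270 - 3) = sqrt(267) ≈ 16.340)
I(J) = sqrt(267)
I(839)/W = sqrt(267)/(-481727) = sqrt(267)*(-1/481727) = -sqrt(267)/481727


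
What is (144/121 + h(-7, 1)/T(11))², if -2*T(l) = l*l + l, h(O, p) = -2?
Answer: 196249/131769 ≈ 1.4893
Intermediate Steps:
T(l) = -l/2 - l²/2 (T(l) = -(l*l + l)/2 = -(l² + l)/2 = -(l + l²)/2 = -l/2 - l²/2)
(144/121 + h(-7, 1)/T(11))² = (144/121 - 2*(-2/(11*(1 + 11))))² = (144*(1/121) - 2/((-½*11*12)))² = (144/121 - 2/(-66))² = (144/121 - 2*(-1/66))² = (144/121 + 1/33)² = (443/363)² = 196249/131769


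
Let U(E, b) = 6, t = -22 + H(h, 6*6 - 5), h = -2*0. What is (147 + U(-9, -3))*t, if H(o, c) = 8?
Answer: -2142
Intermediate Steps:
h = 0
t = -14 (t = -22 + 8 = -14)
(147 + U(-9, -3))*t = (147 + 6)*(-14) = 153*(-14) = -2142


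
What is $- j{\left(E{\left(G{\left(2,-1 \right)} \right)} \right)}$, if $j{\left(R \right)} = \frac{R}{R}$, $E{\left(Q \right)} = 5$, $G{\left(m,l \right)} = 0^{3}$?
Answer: $-1$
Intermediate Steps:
$G{\left(m,l \right)} = 0$
$j{\left(R \right)} = 1$
$- j{\left(E{\left(G{\left(2,-1 \right)} \right)} \right)} = \left(-1\right) 1 = -1$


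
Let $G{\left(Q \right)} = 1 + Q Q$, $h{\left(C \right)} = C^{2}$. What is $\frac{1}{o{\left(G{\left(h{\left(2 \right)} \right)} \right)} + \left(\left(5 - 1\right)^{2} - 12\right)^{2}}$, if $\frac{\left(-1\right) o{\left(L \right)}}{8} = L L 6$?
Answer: $- \frac{1}{13856} \approx -7.2171 \cdot 10^{-5}$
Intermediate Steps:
$G{\left(Q \right)} = 1 + Q^{2}$
$o{\left(L \right)} = - 48 L^{2}$ ($o{\left(L \right)} = - 8 L L 6 = - 8 L^{2} \cdot 6 = - 8 \cdot 6 L^{2} = - 48 L^{2}$)
$\frac{1}{o{\left(G{\left(h{\left(2 \right)} \right)} \right)} + \left(\left(5 - 1\right)^{2} - 12\right)^{2}} = \frac{1}{- 48 \left(1 + \left(2^{2}\right)^{2}\right)^{2} + \left(\left(5 - 1\right)^{2} - 12\right)^{2}} = \frac{1}{- 48 \left(1 + 4^{2}\right)^{2} + \left(4^{2} - 12\right)^{2}} = \frac{1}{- 48 \left(1 + 16\right)^{2} + \left(16 - 12\right)^{2}} = \frac{1}{- 48 \cdot 17^{2} + 4^{2}} = \frac{1}{\left(-48\right) 289 + 16} = \frac{1}{-13872 + 16} = \frac{1}{-13856} = - \frac{1}{13856}$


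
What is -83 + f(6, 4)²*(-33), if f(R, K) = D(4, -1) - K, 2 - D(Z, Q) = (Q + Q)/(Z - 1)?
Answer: -425/3 ≈ -141.67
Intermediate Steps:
D(Z, Q) = 2 - 2*Q/(-1 + Z) (D(Z, Q) = 2 - (Q + Q)/(Z - 1) = 2 - 2*Q/(-1 + Z))
f(R, K) = 8/3 - K (f(R, K) = 2*(-1 + 4 - 1*(-1))/(-1 + 4) - K = 2*(-1 + 4 + 1)/3 - K = 2*(⅓)*4 - K = 8/3 - K)
-83 + f(6, 4)²*(-33) = -83 + (8/3 - 1*4)²*(-33) = -83 + (8/3 - 4)²*(-33) = -83 + (-4/3)²*(-33) = -83 + (16/9)*(-33) = -83 - 176/3 = -425/3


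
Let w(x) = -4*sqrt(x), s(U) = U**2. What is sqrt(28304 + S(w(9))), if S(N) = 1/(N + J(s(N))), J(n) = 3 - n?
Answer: sqrt(73618687)/51 ≈ 168.24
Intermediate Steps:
S(N) = 1/(3 + N - N**2) (S(N) = 1/(N + (3 - N**2)) = 1/(3 + N - N**2))
sqrt(28304 + S(w(9))) = sqrt(28304 + 1/(3 - 4*sqrt(9) - (-4*sqrt(9))**2)) = sqrt(28304 + 1/(3 - 4*3 - (-4*3)**2)) = sqrt(28304 + 1/(3 - 12 - 1*(-12)**2)) = sqrt(28304 + 1/(3 - 12 - 1*144)) = sqrt(28304 + 1/(3 - 12 - 144)) = sqrt(28304 + 1/(-153)) = sqrt(28304 - 1/153) = sqrt(4330511/153) = sqrt(73618687)/51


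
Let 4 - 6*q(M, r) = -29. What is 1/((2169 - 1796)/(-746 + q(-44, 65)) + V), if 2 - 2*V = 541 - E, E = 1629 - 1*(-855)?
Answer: 2962/2879053 ≈ 0.0010288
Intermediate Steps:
q(M, r) = 11/2 (q(M, r) = 2/3 - 1/6*(-29) = 2/3 + 29/6 = 11/2)
E = 2484 (E = 1629 + 855 = 2484)
V = 1945/2 (V = 1 - (541 - 1*2484)/2 = 1 - (541 - 2484)/2 = 1 - 1/2*(-1943) = 1 + 1943/2 = 1945/2 ≈ 972.50)
1/((2169 - 1796)/(-746 + q(-44, 65)) + V) = 1/((2169 - 1796)/(-746 + 11/2) + 1945/2) = 1/(373/(-1481/2) + 1945/2) = 1/(373*(-2/1481) + 1945/2) = 1/(-746/1481 + 1945/2) = 1/(2879053/2962) = 2962/2879053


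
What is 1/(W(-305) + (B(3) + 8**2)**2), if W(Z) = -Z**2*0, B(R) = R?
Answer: 1/4489 ≈ 0.00022277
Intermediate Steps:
W(Z) = 0
1/(W(-305) + (B(3) + 8**2)**2) = 1/(0 + (3 + 8**2)**2) = 1/(0 + (3 + 64)**2) = 1/(0 + 67**2) = 1/(0 + 4489) = 1/4489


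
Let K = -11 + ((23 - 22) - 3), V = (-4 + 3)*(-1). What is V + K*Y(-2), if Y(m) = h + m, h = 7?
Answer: -64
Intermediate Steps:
Y(m) = 7 + m
V = 1 (V = -1*(-1) = 1)
K = -13 (K = -11 + (1 - 3) = -11 - 2 = -13)
V + K*Y(-2) = 1 - 13*(7 - 2) = 1 - 13*5 = 1 - 65 = -64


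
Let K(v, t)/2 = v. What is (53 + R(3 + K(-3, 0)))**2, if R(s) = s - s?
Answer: 2809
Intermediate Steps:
K(v, t) = 2*v
R(s) = 0
(53 + R(3 + K(-3, 0)))**2 = (53 + 0)**2 = 53**2 = 2809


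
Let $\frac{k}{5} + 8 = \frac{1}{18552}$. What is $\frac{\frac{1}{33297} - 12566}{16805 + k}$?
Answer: $- \frac{2587448064584}{3452058539215} \approx -0.74954$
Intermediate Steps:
$k = - \frac{742075}{18552}$ ($k = -40 + \frac{5}{18552} = - \frac{742075}{18552} \approx -40.0$)
$\frac{\frac{1}{33297} - 12566}{16805 + k} = \frac{\frac{1}{33297} - 12566}{16805 - \frac{742075}{18552}} = \frac{\frac{1}{33297} - 12566}{\frac{311024285}{18552}} = \left(- \frac{418410101}{33297}\right) \frac{18552}{311024285} = - \frac{2587448064584}{3452058539215}$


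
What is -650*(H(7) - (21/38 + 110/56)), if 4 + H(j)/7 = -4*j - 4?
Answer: 44005975/266 ≈ 1.6544e+5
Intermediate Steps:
H(j) = -56 - 28*j (H(j) = -28 + 7*(-4*j - 4) = -28 + 7*(-4 - 4*j) = -28 + (-28 - 28*j) = -56 - 28*j)
-650*(H(7) - (21/38 + 110/56)) = -650*((-56 - 28*7) - (21/38 + 110/56)) = -650*((-56 - 196) - (21*(1/38) + 110*(1/56))) = -650*(-252 - (21/38 + 55/28)) = -650*(-252 - 1*1339/532) = -650*(-252 - 1339/532) = -650*(-135403/532) = 44005975/266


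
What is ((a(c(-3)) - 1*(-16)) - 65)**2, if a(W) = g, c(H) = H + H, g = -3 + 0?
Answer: 2704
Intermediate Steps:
g = -3
c(H) = 2*H
a(W) = -3
((a(c(-3)) - 1*(-16)) - 65)**2 = ((-3 - 1*(-16)) - 65)**2 = ((-3 + 16) - 65)**2 = (13 - 65)**2 = (-52)**2 = 2704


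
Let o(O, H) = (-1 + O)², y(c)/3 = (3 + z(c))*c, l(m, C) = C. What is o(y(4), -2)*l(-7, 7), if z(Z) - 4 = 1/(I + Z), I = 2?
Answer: 50575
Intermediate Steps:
z(Z) = 4 + 1/(2 + Z)
y(c) = 3*c*(3 + (9 + 4*c)/(2 + c)) (y(c) = 3*((3 + (9 + 4*c)/(2 + c))*c) = 3*(c*(3 + (9 + 4*c)/(2 + c))) = 3*c*(3 + (9 + 4*c)/(2 + c)))
o(y(4), -2)*l(-7, 7) = (-1 + 3*4*(15 + 7*4)/(2 + 4))²*7 = (-1 + 3*4*(15 + 28)/6)²*7 = (-1 + 3*4*(⅙)*43)²*7 = (-1 + 86)²*7 = 85²*7 = 7225*7 = 50575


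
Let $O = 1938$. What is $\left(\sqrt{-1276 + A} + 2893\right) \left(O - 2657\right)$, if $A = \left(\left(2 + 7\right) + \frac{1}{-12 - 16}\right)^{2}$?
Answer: $-2080067 - \frac{719 i \sqrt{937383}}{28} \approx -2.0801 \cdot 10^{6} - 24862.0 i$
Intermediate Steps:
$A = \frac{63001}{784}$ ($A = \left(9 + \frac{1}{-28}\right)^{2} = \left(9 - \frac{1}{28}\right)^{2} = \left(\frac{251}{28}\right)^{2} = \frac{63001}{784} \approx 80.358$)
$\left(\sqrt{-1276 + A} + 2893\right) \left(O - 2657\right) = \left(\sqrt{-1276 + \frac{63001}{784}} + 2893\right) \left(1938 - 2657\right) = \left(\sqrt{- \frac{937383}{784}} + 2893\right) \left(-719\right) = \left(\frac{i \sqrt{937383}}{28} + 2893\right) \left(-719\right) = \left(2893 + \frac{i \sqrt{937383}}{28}\right) \left(-719\right) = -2080067 - \frac{719 i \sqrt{937383}}{28}$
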